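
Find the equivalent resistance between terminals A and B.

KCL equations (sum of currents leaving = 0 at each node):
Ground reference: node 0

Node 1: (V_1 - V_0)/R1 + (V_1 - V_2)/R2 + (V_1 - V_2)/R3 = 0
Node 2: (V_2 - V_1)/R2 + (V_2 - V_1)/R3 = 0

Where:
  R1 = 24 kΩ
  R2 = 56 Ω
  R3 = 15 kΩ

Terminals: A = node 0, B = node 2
Reduce the network between node 0 (A) and node 2 (B) by series/parallel combination:
  Rp1 = R2 ‖ R3 (parallel, both between nodes 1 and 2) = 1/(1/56 + 1/15000) = 55.79 Ω
  Rs1 = R1 + Rp1 (series, joined only at node 1) = 24000 + 55.79 = 24060 Ω
R_eq = 24.06 kΩ

Final answer: 24.06 kΩ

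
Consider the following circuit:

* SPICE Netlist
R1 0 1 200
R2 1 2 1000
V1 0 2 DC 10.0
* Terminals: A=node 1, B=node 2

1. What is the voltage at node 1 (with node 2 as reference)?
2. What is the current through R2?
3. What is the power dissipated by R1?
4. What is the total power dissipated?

Nodal analysis, taking node 2 as the 0 V reference.
Source V1 fixes V_0 = 10 V.
KCL at each unknown node (sum of currents leaving = 0; resistances in Ω):
  Node 1: (V_1 - 10)/200 + (V_1 - 0)/1000 = 0
Collecting terms: 0.006 × V_1 = 0.05  =>  V_1 = 8.333 V
Part 1:
  Read off the nodal solution: V_1 = 8.333 V
Part 2:
  I_R2 = (V_1 - V_2)/R2 = (8.333 - 0)/1000 = 0.008333 A
  Magnitude: I_R2 = 0.008333 A
Part 3:
  I_R1 = (V_0 - V_1)/R1 = (10 - 8.333)/200 = 0.008333 A
  P_R1 = I_R1² × R1 = (0.008333)² × 200 = 0.01389 W
Part 4:
  Power in each resistor, P = (ΔV)²/R:
    P_R1 = (10 - 8.333)²/200 = 0.01389 W
    P_R2 = (8.333 - 0)²/1000 = 0.06944 W
  P_total = P_R1 + P_R2 = 0.08333 W

Final answers:
1. V_1 = 8.333 V
2. I_R2 = 0.008333 A
3. P_R1 = 0.01389 W
4. P_total = 0.08333 W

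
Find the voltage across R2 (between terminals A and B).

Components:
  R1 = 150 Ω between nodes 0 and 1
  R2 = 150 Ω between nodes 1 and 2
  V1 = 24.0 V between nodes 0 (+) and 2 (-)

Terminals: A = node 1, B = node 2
R1 and R2 are in series across V1 (node 0 → node 1 → node 2), and the output A–B is taken across R2, so this is a voltage divider.
Series current: I = V1/(R1 + R2) = 24/(150 + 150) = 24/300 = 0.08 A
V_R2 = I × R2 = V1 × R2/(R1 + R2) = 24 × 150/300 = 12 V

Final answer: 12 V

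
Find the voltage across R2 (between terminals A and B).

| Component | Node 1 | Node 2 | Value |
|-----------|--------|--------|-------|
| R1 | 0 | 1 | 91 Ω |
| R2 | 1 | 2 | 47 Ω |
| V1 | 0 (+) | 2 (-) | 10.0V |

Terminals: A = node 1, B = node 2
R1 and R2 are in series across V1 (node 0 → node 1 → node 2), and the output A–B is taken across R2, so this is a voltage divider.
Series current: I = V1/(R1 + R2) = 10/(91 + 47) = 10/138 = 0.07246 A
V_R2 = I × R2 = V1 × R2/(R1 + R2) = 10 × 47/138 = 3.406 V

Final answer: 3.406 V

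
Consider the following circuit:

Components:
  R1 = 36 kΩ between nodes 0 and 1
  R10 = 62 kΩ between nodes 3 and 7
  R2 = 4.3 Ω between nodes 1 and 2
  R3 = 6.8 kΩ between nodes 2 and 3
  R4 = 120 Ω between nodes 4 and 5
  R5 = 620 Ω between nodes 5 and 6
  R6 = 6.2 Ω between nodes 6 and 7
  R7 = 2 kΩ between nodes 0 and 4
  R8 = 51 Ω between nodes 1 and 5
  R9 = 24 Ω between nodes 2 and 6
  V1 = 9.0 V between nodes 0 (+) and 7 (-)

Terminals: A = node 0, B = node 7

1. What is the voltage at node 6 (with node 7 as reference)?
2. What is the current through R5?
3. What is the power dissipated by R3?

Nodal analysis, taking node 7 as the 0 V reference.
Source V1 fixes V_0 = 9 V.
KCL at each unknown node (sum of currents leaving = 0; resistances in Ω):
  Node 1: (V_1 - 9)/36000 + (V_1 - V_2)/4.3 + (V_1 - V_5)/51 = 0
  Node 2: (V_2 - V_1)/4.3 + (V_2 - V_3)/6800 + (V_2 - V_6)/24 = 0
  Node 3: (V_3 - V_2)/6800 + (V_3 - 0)/62000 = 0
  Node 4: (V_4 - V_5)/120 + (V_4 - 9)/2000 = 0
  Node 5: (V_5 - V_4)/120 + (V_5 - V_6)/620 + (V_5 - V_1)/51 = 0
  Node 6: (V_6 - V_5)/620 + (V_6 - 0)/6.2 + (V_6 - V_2)/24 = 0
Collecting terms (coefficients in siemens):
  0.2522·V_1 - 0.2326·V_2 - 0.01961·V_5 = 0.00025
  0.2744·V_2 - 0.2326·V_1 - 0.0001471·V_3 - 0.04167·V_6 = 0
  0.0001632·V_3 - 0.0001471·V_2 = 0
  0.008833·V_4 - 0.008333·V_5 = 0.0045
  0.02955·V_5 - 0.01961·V_1 - 0.008333·V_4 - 0.001613·V_6 = 0
  0.2046·V_6 - 0.04167·V_2 - 0.001613·V_5 = 0
Solving these 6 simultaneous equations (Gaussian elimination) gives:
  V_1 = 0.1363 V, V_2 = 0.1196 V, V_3 = 0.1078 V, V_4 = 0.8121 V
  V_5 = 0.3209 V, V_6 = 0.0269 V
Part 1:
  Read off the nodal solution: V_6 = 0.0269 V
Part 2:
  I_R5 = (V_5 - V_6)/R5 = (0.3209 - 0.0269)/620 = 0.0004742 A
  Magnitude: I_R5 = 0.0004742 A
Part 3:
  I_R3 = (V_2 - V_3)/R3 = (0.1196 - 0.1078)/6800 = 0.000001739 A
  P_R3 = I_R3² × R3 = (0.000001739)² × 6800 = 0.00000002056 W

Final answers:
1. V_6 = 0.0269 V
2. I_R5 = 0.0004742 A
3. P_R3 = 2.056e-08 W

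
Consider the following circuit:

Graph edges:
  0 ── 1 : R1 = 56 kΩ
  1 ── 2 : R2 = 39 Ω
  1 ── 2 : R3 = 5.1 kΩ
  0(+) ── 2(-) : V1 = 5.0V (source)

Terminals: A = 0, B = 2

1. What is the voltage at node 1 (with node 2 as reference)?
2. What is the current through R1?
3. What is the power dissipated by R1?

Nodal analysis, taking node 2 as the 0 V reference.
Source V1 fixes V_0 = 5 V.
KCL at each unknown node (sum of currents leaving = 0; resistances in Ω):
  Node 1: (V_1 - 5)/56000 + (V_1 - 0)/39 + (V_1 - 0)/5100 = 0
Collecting terms: 0.02585 × V_1 = 0.00008929  =>  V_1 = 0.003453 V
Part 1:
  Read off the nodal solution: V_1 = 0.003453 V
Part 2:
  I_R1 = (V_0 - V_1)/R1 = (5 - 0.003453)/56000 = 0.00008922 A
  Magnitude: I_R1 = 0.00008922 A
Part 3:
  I_R1 = (V_0 - V_1)/R1 = (5 - 0.003453)/56000 = 0.00008922 A
  P_R1 = I_R1² × R1 = (0.00008922)² × 56000 = 0.0004458 W

Final answers:
1. V_1 = 0.003453 V
2. I_R1 = 8.922e-05 A
3. P_R1 = 0.0004458 W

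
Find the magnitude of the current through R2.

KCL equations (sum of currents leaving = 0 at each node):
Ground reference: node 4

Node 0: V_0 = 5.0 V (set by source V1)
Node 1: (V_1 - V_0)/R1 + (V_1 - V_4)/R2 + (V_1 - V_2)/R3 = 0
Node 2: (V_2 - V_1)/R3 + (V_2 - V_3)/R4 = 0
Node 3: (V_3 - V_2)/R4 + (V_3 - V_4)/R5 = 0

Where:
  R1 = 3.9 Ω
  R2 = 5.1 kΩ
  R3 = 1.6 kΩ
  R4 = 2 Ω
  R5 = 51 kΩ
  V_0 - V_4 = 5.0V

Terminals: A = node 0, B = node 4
Nodal analysis, taking node 4 as the 0 V reference.
Source V1 fixes V_0 = 5 V.
KCL at each unknown node (sum of currents leaving = 0; resistances in Ω):
  Node 1: (V_1 - 5)/3.9 + (V_1 - 0)/5100 + (V_1 - V_2)/1600 = 0
  Node 2: (V_2 - V_1)/1600 + (V_2 - V_3)/2 = 0
  Node 3: (V_3 - V_2)/2 + (V_3 - 0)/51000 = 0
Collecting terms (coefficients in siemens):
  0.2572·V_1 - 0.000625·V_2 = 1.282
  0.5006·V_2 - 0.000625·V_1 - 0.5·V_3 = 0
  0.5·V_3 - 0.5·V_2 = 0
Solving these 3 simultaneous equations (Gaussian elimination) gives:
  V_1 = 4.996 V, V_2 = 4.844 V, V_3 = 4.844 V
I_R2 = (V_1 - V_4)/R2 = (4.996 - 0)/5100 = 0.0009796 A
|I_R2| = 0.0009796 A

Final answer: |I_R2| = 0.0009796 A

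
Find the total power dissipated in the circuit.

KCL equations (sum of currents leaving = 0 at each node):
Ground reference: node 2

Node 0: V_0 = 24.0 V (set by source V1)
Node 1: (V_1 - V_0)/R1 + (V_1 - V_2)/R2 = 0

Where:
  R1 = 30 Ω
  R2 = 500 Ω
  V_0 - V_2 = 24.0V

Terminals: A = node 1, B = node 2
Nodal analysis, taking node 2 as the 0 V reference.
Source V1 fixes V_0 = 24 V.
KCL at each unknown node (sum of currents leaving = 0; resistances in Ω):
  Node 1: (V_1 - 24)/30 + (V_1 - 0)/500 = 0
Collecting terms: 0.03533 × V_1 = 0.8  =>  V_1 = 22.64 V
Power in each resistor, P = (ΔV)²/R:
  P_R1 = (24 - 22.64)²/30 = 0.06152 W
  P_R2 = (22.64 - 0)²/500 = 1.025 W
P_total = P_R1 + P_R2 = 1.087 W

Final answer: 1.087 W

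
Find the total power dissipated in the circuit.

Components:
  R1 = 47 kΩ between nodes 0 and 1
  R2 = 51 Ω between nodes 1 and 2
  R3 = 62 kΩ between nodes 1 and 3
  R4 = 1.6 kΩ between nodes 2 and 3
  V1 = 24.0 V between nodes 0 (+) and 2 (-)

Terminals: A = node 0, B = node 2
Nodal analysis, taking node 2 as the 0 V reference.
Source V1 fixes V_0 = 24 V.
KCL at each unknown node (sum of currents leaving = 0; resistances in Ω):
  Node 1: (V_1 - 24)/47000 + (V_1 - 0)/51 + (V_1 - V_3)/62000 = 0
  Node 3: (V_3 - V_1)/62000 + (V_3 - 0)/1600 = 0
Collecting terms (coefficients in siemens):
  0.01965·V_1 - 0.00001613·V_3 = 0.0005106
  0.0006411·V_3 - 0.00001613·V_1 = 0
Determinant D = (0.01965)(0.0006411) - (-0.00001613)(-0.00001613) = 0.00001259
V_1 = [(0.0005106)(0.0006411) - (-0.00001613)(0)]/D = 0.02599 V
V_3 = [(0.01965)(0) - (0.0005106)(-0.00001613)]/D = 0.0006539 V
Power in each resistor, P = (ΔV)²/R:
  P_R1 = (24 - 0.02599)²/47000 = 0.01223 W
  P_R2 = (0.02599 - 0)²/51 = 0.00001325 W
  P_R3 = (0.02599 - 0.0006539)²/62000 = 0.00000001036 W
  P_R4 = (0 - 0.0006539)²/1600 = 0.0000000002673 W
P_total = P_R1 + P_R2 + P_R3 + P_R4 = 0.01224 W

Final answer: 0.01224 W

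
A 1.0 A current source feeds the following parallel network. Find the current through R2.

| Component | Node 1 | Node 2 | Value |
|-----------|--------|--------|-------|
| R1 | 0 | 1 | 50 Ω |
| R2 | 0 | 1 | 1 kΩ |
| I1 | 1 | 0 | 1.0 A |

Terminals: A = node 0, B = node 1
All resistors sit directly between nodes 0 and 1, so they are in parallel and share one voltage V; the full source current 1 A splits among them.
1/R_par = 1/50 + 1/1000 = 0.021 S  =>  R_par = 47.62 Ω
V = I × R_par = 1 × 47.62 = 47.62 V
I_R2 = V/R2 = 47.62/1000 = 0.04762 A

Final answer: 0.04762 A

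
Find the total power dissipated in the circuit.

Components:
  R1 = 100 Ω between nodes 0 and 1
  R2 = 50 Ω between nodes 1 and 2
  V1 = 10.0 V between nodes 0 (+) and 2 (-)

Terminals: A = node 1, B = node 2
Nodal analysis, taking node 2 as the 0 V reference.
Source V1 fixes V_0 = 10 V.
KCL at each unknown node (sum of currents leaving = 0; resistances in Ω):
  Node 1: (V_1 - 10)/100 + (V_1 - 0)/50 = 0
Collecting terms: 0.03 × V_1 = 0.1  =>  V_1 = 3.333 V
Power in each resistor, P = (ΔV)²/R:
  P_R1 = (10 - 3.333)²/100 = 0.4444 W
  P_R2 = (3.333 - 0)²/50 = 0.2222 W
P_total = P_R1 + P_R2 = 0.6667 W

Final answer: 0.6667 W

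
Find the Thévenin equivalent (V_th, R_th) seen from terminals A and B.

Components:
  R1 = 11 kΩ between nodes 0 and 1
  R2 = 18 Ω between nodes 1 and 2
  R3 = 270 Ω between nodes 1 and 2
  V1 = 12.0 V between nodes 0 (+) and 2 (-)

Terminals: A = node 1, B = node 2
Step 1 — V_th is the open-circuit voltage V_A - V_B (nothing connected across the terminals).
Nodal analysis, taking node 2 as the 0 V reference.
Source V1 fixes V_0 = 12 V.
KCL at each unknown node (sum of currents leaving = 0; resistances in Ω):
  Node 1: (V_1 - 12)/11000 + (V_1 - 0)/18 + (V_1 - 0)/270 = 0
Collecting terms: 0.05935 × V_1 = 0.001091  =>  V_1 = 0.01838 V
V_th = V_1 - V_2 = 0.01838 - 0 = 0.01838 V
Step 2 — R_th: zero the source — replace V1 by a short circuit (node 2 merges into node 0) — and find the resistance seen between A (node 1) and B (node 0).
Reduce the network between node 1 (A) and node 0 (B) by series/parallel combination:
  Rp1 = R1 ‖ R2 ‖ R3 (parallel, all between nodes 0 and 1) = 1/(1/11000 + 1/18 + 1/270) = 16.85 Ω
R_th = 16.85 Ω

Final answer: V_th = 0.01838 V, R_th = 16.85 Ω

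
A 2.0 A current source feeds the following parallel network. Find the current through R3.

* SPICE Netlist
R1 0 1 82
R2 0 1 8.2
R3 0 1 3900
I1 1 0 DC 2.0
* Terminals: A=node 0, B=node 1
All resistors sit directly between nodes 0 and 1, so they are in parallel and share one voltage V; the full source current 2 A splits among them.
1/R_par = 1/82 + 1/8.2 + 1/3900 = 0.1344 S  =>  R_par = 7.44 Ω
V = I × R_par = 2 × 7.44 = 14.88 V
I_R3 = V/R3 = 14.88/3900 = 0.003816 A

Final answer: 0.003816 A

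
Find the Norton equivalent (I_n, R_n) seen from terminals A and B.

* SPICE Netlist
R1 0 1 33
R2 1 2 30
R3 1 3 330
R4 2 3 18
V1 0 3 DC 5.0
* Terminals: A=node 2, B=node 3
Find the Thévenin equivalent first; then I_n = V_th/R_th and R_n = R_th.
Step 1 — V_th is the open-circuit voltage V_A - V_B (nothing connected across the terminals).
Nodal analysis, taking node 3 as the 0 V reference.
Source V1 fixes V_0 = 5 V.
KCL at each unknown node (sum of currents leaving = 0; resistances in Ω):
  Node 1: (V_1 - 5)/33 + (V_1 - V_2)/30 + (V_1 - 0)/330 = 0
  Node 2: (V_2 - V_1)/30 + (V_2 - 0)/18 = 0
Collecting terms (coefficients in siemens):
  0.06667·V_1 - 0.03333·V_2 = 0.1515
  0.08889·V_2 - 0.03333·V_1 = 0
Determinant D = (0.06667)(0.08889) - (-0.03333)(-0.03333) = 0.004815
V_1 = [(0.1515)(0.08889) - (-0.03333)(0)]/D = 2.797 V
V_2 = [(0.06667)(0) - (0.1515)(-0.03333)]/D = 1.049 V
V_th = V_2 - V_3 = 1.049 - 0 = 1.049 V
Step 2 — R_th: zero the source — replace V1 by a short circuit (node 3 merges into node 0) — and find the resistance seen between A (node 2) and B (node 0).
Reduce the network between node 2 (A) and node 0 (B) by series/parallel combination:
  Rp1 = R1 ‖ R3 (parallel, both between nodes 0 and 1) = 1/(1/33 + 1/330) = 30 Ω
  Rs1 = R2 + Rp1 (series, joined only at node 1) = 30 + 30 = 60 Ω
  Rp2 = R4 ‖ Rs1 (parallel, both between nodes 0 and 2) = 1/(1/18 + 1/60) = 13.85 Ω
R_th = 13.85 Ω
I_n = V_th/R_th = 1.049/13.85 = 0.07576 A, and R_n = R_th = 13.85 Ω

Final answer: I_n = 0.07576 A, R_n = 13.85 Ω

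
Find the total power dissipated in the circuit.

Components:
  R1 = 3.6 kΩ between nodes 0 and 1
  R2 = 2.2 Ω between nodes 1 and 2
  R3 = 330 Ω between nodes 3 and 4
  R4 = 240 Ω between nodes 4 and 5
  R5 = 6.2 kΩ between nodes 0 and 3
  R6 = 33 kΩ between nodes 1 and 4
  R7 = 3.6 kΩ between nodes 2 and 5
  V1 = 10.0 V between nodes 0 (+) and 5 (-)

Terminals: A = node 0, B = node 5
Nodal analysis, taking node 5 as the 0 V reference.
Source V1 fixes V_0 = 10 V.
KCL at each unknown node (sum of currents leaving = 0; resistances in Ω):
  Node 1: (V_1 - 10)/3600 + (V_1 - V_2)/2.2 + (V_1 - V_4)/33000 = 0
  Node 2: (V_2 - V_1)/2.2 + (V_2 - 0)/3600 = 0
  Node 3: (V_3 - V_4)/330 + (V_3 - 10)/6200 = 0
  Node 4: (V_4 - V_3)/330 + (V_4 - 0)/240 + (V_4 - V_1)/33000 = 0
Collecting terms (coefficients in siemens):
  0.4549·V_1 - 0.4545·V_2 - 0.0000303·V_4 = 0.002778
  0.4548·V_2 - 0.4545·V_1 = 0
  0.003192·V_3 - 0.00303·V_4 = 0.001613
  0.007227·V_4 - 0.0000303·V_1 - 0.00303·V_3 = 0
Solving these 4 simultaneous equations (Gaussian elimination) gives:
  V_1 = 4.763 V, V_2 = 4.76 V, V_3 = 0.8711 V, V_4 = 0.3852 V
Power in each resistor, P = (ΔV)²/R:
  P_R1 = (10 - 4.763)²/3600 = 0.007619 W
  P_R2 = (4.763 - 4.76)²/2.2 = 0.000003846 W
  P_R3 = (0.8711 - 0.3852)²/330 = 0.0007154 W
  P_R4 = (0.3852 - 0)²/240 = 0.0006183 W
  P_R5 = (10 - 0.8711)²/6200 = 0.01344 W
  P_R6 = (4.763 - 0.3852)²/33000 = 0.0005807 W
  P_R7 = (4.76 - 0)²/3600 = 0.006293 W
P_total = P_R1 + P_R2 + P_R3 + P_R4 + P_R5 + P_R6 + P_R7 = 0.02927 W

Final answer: 0.02927 W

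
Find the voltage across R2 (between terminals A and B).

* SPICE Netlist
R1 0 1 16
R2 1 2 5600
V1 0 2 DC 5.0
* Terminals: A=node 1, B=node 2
R1 and R2 are in series across V1 (node 0 → node 1 → node 2), and the output A–B is taken across R2, so this is a voltage divider.
Series current: I = V1/(R1 + R2) = 5/(16 + 5600) = 5/5616 = 0.0008903 A
V_R2 = I × R2 = V1 × R2/(R1 + R2) = 5 × 5600/5616 = 4.986 V

Final answer: 4.986 V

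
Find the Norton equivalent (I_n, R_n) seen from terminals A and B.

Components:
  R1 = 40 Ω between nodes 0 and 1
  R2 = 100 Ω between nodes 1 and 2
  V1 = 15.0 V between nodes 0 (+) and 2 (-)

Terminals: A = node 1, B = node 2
Find the Thévenin equivalent first; then I_n = V_th/R_th and R_n = R_th.
Step 1 — V_th is the open-circuit voltage V_A - V_B (nothing connected across the terminals).
Nodal analysis, taking node 2 as the 0 V reference.
Source V1 fixes V_0 = 15 V.
KCL at each unknown node (sum of currents leaving = 0; resistances in Ω):
  Node 1: (V_1 - 15)/40 + (V_1 - 0)/100 = 0
Collecting terms: 0.035 × V_1 = 0.375  =>  V_1 = 10.71 V
V_th = V_1 - V_2 = 10.71 - 0 = 10.71 V
Step 2 — R_th: zero the source — replace V1 by a short circuit (node 2 merges into node 0) — and find the resistance seen between A (node 1) and B (node 0).
Reduce the network between node 1 (A) and node 0 (B) by series/parallel combination:
  Rp1 = R1 ‖ R2 (parallel, both between nodes 0 and 1) = 1/(1/40 + 1/100) = 28.57 Ω
R_th = 28.57 Ω
I_n = V_th/R_th = 10.71/28.57 = 0.375 A, and R_n = R_th = 28.57 Ω

Final answer: I_n = 0.375 A, R_n = 28.57 Ω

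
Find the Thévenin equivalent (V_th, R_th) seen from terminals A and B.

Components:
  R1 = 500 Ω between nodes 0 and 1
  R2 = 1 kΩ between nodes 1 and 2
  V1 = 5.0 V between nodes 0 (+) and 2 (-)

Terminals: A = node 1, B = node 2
Step 1 — V_th is the open-circuit voltage V_A - V_B (nothing connected across the terminals).
Nodal analysis, taking node 2 as the 0 V reference.
Source V1 fixes V_0 = 5 V.
KCL at each unknown node (sum of currents leaving = 0; resistances in Ω):
  Node 1: (V_1 - 5)/500 + (V_1 - 0)/1000 = 0
Collecting terms: 0.003 × V_1 = 0.01  =>  V_1 = 3.333 V
V_th = V_1 - V_2 = 3.333 - 0 = 3.333 V
Step 2 — R_th: zero the source — replace V1 by a short circuit (node 2 merges into node 0) — and find the resistance seen between A (node 1) and B (node 0).
Reduce the network between node 1 (A) and node 0 (B) by series/parallel combination:
  Rp1 = R1 ‖ R2 (parallel, both between nodes 0 and 1) = 1/(1/500 + 1/1000) = 333.3 Ω
R_th = 333.3 Ω

Final answer: V_th = 3.333 V, R_th = 333.3 Ω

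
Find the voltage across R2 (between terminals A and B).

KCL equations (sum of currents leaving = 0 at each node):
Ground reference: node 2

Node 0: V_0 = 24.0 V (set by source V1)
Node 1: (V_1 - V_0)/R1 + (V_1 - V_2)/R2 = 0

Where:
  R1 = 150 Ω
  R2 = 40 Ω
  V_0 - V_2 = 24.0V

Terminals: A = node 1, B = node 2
R1 and R2 are in series across V1 (node 0 → node 1 → node 2), and the output A–B is taken across R2, so this is a voltage divider.
Series current: I = V1/(R1 + R2) = 24/(150 + 40) = 24/190 = 0.1263 A
V_R2 = I × R2 = V1 × R2/(R1 + R2) = 24 × 40/190 = 5.053 V

Final answer: 5.053 V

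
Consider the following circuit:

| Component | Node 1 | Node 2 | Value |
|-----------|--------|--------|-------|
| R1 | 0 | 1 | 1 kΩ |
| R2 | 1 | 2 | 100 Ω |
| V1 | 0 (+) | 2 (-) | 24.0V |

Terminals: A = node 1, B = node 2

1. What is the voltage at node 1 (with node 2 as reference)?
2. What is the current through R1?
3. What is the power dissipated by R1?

Nodal analysis, taking node 2 as the 0 V reference.
Source V1 fixes V_0 = 24 V.
KCL at each unknown node (sum of currents leaving = 0; resistances in Ω):
  Node 1: (V_1 - 24)/1000 + (V_1 - 0)/100 = 0
Collecting terms: 0.011 × V_1 = 0.024  =>  V_1 = 2.182 V
Part 1:
  Read off the nodal solution: V_1 = 2.182 V
Part 2:
  I_R1 = (V_0 - V_1)/R1 = (24 - 2.182)/1000 = 0.02182 A
  Magnitude: I_R1 = 0.02182 A
Part 3:
  I_R1 = (V_0 - V_1)/R1 = (24 - 2.182)/1000 = 0.02182 A
  P_R1 = I_R1² × R1 = (0.02182)² × 1000 = 0.476 W

Final answers:
1. V_1 = 2.182 V
2. I_R1 = 0.02182 A
3. P_R1 = 0.476 W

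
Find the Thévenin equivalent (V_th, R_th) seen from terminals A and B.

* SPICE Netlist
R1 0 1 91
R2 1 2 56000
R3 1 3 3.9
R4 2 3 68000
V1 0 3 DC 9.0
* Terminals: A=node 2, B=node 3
Step 1 — V_th is the open-circuit voltage V_A - V_B (nothing connected across the terminals).
Nodal analysis, taking node 3 as the 0 V reference.
Source V1 fixes V_0 = 9 V.
KCL at each unknown node (sum of currents leaving = 0; resistances in Ω):
  Node 1: (V_1 - 9)/91 + (V_1 - V_2)/56000 + (V_1 - 0)/3.9 = 0
  Node 2: (V_2 - V_1)/56000 + (V_2 - 0)/68000 = 0
Collecting terms (coefficients in siemens):
  0.2674·V_1 - 0.00001786·V_2 = 0.0989
  0.00003256·V_2 - 0.00001786·V_1 = 0
Determinant D = (0.2674)(0.00003256) - (-0.00001786)(-0.00001786) = 0.000008708
V_1 = [(0.0989)(0.00003256) - (-0.00001786)(0)]/D = 0.3699 V
V_2 = [(0.2674)(0) - (0.0989)(-0.00001786)]/D = 0.2028 V
V_th = V_2 - V_3 = 0.2028 - 0 = 0.2028 V
Step 2 — R_th: zero the source — replace V1 by a short circuit (node 3 merges into node 0) — and find the resistance seen between A (node 2) and B (node 0).
Reduce the network between node 2 (A) and node 0 (B) by series/parallel combination:
  Rp1 = R1 ‖ R3 (parallel, both between nodes 0 and 1) = 1/(1/91 + 1/3.9) = 3.74 Ω
  Rs1 = R2 + Rp1 (series, joined only at node 1) = 56000 + 3.74 = 56000 Ω
  Rp2 = R4 ‖ Rs1 (parallel, both between nodes 0 and 2) = 1/(1/68000 + 1/56000) = 30710 Ω
R_th = 30.71 kΩ

Final answer: V_th = 0.2028 V, R_th = 30.71 kΩ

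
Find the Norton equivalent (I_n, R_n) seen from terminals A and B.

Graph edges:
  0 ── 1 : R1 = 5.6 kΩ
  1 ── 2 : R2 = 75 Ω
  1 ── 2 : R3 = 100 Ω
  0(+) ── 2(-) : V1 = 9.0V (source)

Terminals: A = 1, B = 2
Find the Thévenin equivalent first; then I_n = V_th/R_th and R_n = R_th.
Step 1 — V_th is the open-circuit voltage V_A - V_B (nothing connected across the terminals).
Nodal analysis, taking node 2 as the 0 V reference.
Source V1 fixes V_0 = 9 V.
KCL at each unknown node (sum of currents leaving = 0; resistances in Ω):
  Node 1: (V_1 - 9)/5600 + (V_1 - 0)/75 + (V_1 - 0)/100 = 0
Collecting terms: 0.02351 × V_1 = 0.001607  =>  V_1 = 0.06835 V
V_th = V_1 - V_2 = 0.06835 - 0 = 0.06835 V
Step 2 — R_th: zero the source — replace V1 by a short circuit (node 2 merges into node 0) — and find the resistance seen between A (node 1) and B (node 0).
Reduce the network between node 1 (A) and node 0 (B) by series/parallel combination:
  Rp1 = R1 ‖ R2 ‖ R3 (parallel, all between nodes 0 and 1) = 1/(1/5600 + 1/75 + 1/100) = 42.53 Ω
R_th = 42.53 Ω
I_n = V_th/R_th = 0.06835/42.53 = 0.001607 A, and R_n = R_th = 42.53 Ω

Final answer: I_n = 0.001607 A, R_n = 42.53 Ω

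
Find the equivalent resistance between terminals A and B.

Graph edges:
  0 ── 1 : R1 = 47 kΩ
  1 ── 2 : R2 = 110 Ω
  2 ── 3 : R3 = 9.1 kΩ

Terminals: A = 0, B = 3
Reduce the network between node 0 (A) and node 3 (B) by series/parallel combination:
  Rs1 = R1 + R2 (series, joined only at node 1) = 47000 + 110 = 47110 Ω
  Rs2 = R3 + Rs1 (series, joined only at node 2) = 9100 + 47110 = 56210 Ω
R_eq = 56.21 kΩ

Final answer: 56.21 kΩ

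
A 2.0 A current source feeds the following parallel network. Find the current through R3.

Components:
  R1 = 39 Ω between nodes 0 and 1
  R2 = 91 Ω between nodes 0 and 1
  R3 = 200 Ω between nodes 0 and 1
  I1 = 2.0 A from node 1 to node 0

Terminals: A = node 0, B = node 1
All resistors sit directly between nodes 0 and 1, so they are in parallel and share one voltage V; the full source current 2 A splits among them.
1/R_par = 1/39 + 1/91 + 1/200 = 0.04163 S  =>  R_par = 24.02 Ω
V = I × R_par = 2 × 24.02 = 48.04 V
I_R3 = V/R3 = 48.04/200 = 0.2402 A

Final answer: 0.2402 A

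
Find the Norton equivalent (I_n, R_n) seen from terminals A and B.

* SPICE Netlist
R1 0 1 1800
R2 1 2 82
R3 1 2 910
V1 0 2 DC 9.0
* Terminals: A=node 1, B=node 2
Find the Thévenin equivalent first; then I_n = V_th/R_th and R_n = R_th.
Step 1 — V_th is the open-circuit voltage V_A - V_B (nothing connected across the terminals).
Nodal analysis, taking node 2 as the 0 V reference.
Source V1 fixes V_0 = 9 V.
KCL at each unknown node (sum of currents leaving = 0; resistances in Ω):
  Node 1: (V_1 - 9)/1800 + (V_1 - 0)/82 + (V_1 - 0)/910 = 0
Collecting terms: 0.01385 × V_1 = 0.005  =>  V_1 = 0.361 V
V_th = V_1 - V_2 = 0.361 - 0 = 0.361 V
Step 2 — R_th: zero the source — replace V1 by a short circuit (node 2 merges into node 0) — and find the resistance seen between A (node 1) and B (node 0).
Reduce the network between node 1 (A) and node 0 (B) by series/parallel combination:
  Rp1 = R1 ‖ R2 ‖ R3 (parallel, all between nodes 0 and 1) = 1/(1/1800 + 1/82 + 1/910) = 72.2 Ω
R_th = 72.2 Ω
I_n = V_th/R_th = 0.361/72.2 = 0.005 A, and R_n = R_th = 72.2 Ω

Final answer: I_n = 0.005 A, R_n = 72.2 Ω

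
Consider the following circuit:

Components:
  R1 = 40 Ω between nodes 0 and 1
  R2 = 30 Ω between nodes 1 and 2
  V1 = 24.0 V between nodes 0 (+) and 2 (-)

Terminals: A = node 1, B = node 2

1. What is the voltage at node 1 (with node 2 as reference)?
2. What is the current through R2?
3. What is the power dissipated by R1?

Nodal analysis, taking node 2 as the 0 V reference.
Source V1 fixes V_0 = 24 V.
KCL at each unknown node (sum of currents leaving = 0; resistances in Ω):
  Node 1: (V_1 - 24)/40 + (V_1 - 0)/30 = 0
Collecting terms: 0.05833 × V_1 = 0.6  =>  V_1 = 10.29 V
Part 1:
  Read off the nodal solution: V_1 = 10.29 V
Part 2:
  I_R2 = (V_1 - V_2)/R2 = (10.29 - 0)/30 = 0.3429 A
  Magnitude: I_R2 = 0.3429 A
Part 3:
  I_R1 = (V_0 - V_1)/R1 = (24 - 10.29)/40 = 0.3429 A
  P_R1 = I_R1² × R1 = (0.3429)² × 40 = 4.702 W

Final answers:
1. V_1 = 10.29 V
2. I_R2 = 0.3429 A
3. P_R1 = 4.702 W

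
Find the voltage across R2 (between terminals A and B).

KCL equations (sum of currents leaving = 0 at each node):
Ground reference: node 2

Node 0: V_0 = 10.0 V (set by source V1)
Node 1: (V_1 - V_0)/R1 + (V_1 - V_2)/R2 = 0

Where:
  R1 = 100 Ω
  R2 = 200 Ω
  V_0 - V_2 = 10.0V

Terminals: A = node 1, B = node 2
R1 and R2 are in series across V1 (node 0 → node 1 → node 2), and the output A–B is taken across R2, so this is a voltage divider.
Series current: I = V1/(R1 + R2) = 10/(100 + 200) = 10/300 = 0.03333 A
V_R2 = I × R2 = V1 × R2/(R1 + R2) = 10 × 200/300 = 6.667 V

Final answer: 6.667 V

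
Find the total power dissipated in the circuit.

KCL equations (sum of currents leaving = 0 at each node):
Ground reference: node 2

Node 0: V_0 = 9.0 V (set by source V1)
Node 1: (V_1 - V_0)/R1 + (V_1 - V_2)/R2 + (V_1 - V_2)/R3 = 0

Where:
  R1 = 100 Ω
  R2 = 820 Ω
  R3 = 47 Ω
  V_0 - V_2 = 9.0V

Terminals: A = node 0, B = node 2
Nodal analysis, taking node 2 as the 0 V reference.
Source V1 fixes V_0 = 9 V.
KCL at each unknown node (sum of currents leaving = 0; resistances in Ω):
  Node 1: (V_1 - 9)/100 + (V_1 - 0)/820 + (V_1 - 0)/47 = 0
Collecting terms: 0.0325 × V_1 = 0.09  =>  V_1 = 2.77 V
Power in each resistor, P = (ΔV)²/R:
  P_R1 = (9 - 2.77)²/100 = 0.3882 W
  P_R2 = (2.77 - 0)²/820 = 0.009354 W
  P_R3 = (2.77 - 0)²/47 = 0.1632 W
P_total = P_R1 + P_R2 + P_R3 = 0.5607 W

Final answer: 0.5607 W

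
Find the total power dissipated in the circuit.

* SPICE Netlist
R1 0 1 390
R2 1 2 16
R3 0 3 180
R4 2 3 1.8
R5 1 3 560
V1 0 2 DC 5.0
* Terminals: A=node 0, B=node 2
Nodal analysis, taking node 2 as the 0 V reference.
Source V1 fixes V_0 = 5 V.
KCL at each unknown node (sum of currents leaving = 0; resistances in Ω):
  Node 1: (V_1 - 5)/390 + (V_1 - 0)/16 + (V_1 - V_3)/560 = 0
  Node 3: (V_3 - 5)/180 + (V_3 - 0)/1.8 + (V_3 - V_1)/560 = 0
Collecting terms (coefficients in siemens):
  0.06685·V_1 - 0.001786·V_3 = 0.01282
  0.5629·V_3 - 0.001786·V_1 = 0.02778
Determinant D = (0.06685)(0.5629) - (-0.001786)(-0.001786) = 0.03763
V_1 = [(0.01282)(0.5629) - (-0.001786)(0.02778)]/D = 0.1931 V
V_3 = [(0.06685)(0.02778) - (0.01282)(-0.001786)]/D = 0.04996 V
Power in each resistor, P = (ΔV)²/R:
  P_R1 = (5 - 0.1931)²/390 = 0.05925 W
  P_R2 = (0.1931 - 0)²/16 = 0.002331 W
  P_R3 = (5 - 0.04996)²/180 = 0.1361 W
  P_R4 = (0 - 0.04996)²/1.8 = 0.001387 W
  P_R5 = (0.1931 - 0.04996)²/560 = 0.0000366 W
P_total = P_R1 + P_R2 + P_R3 + P_R4 + P_R5 = 0.1991 W

Final answer: 0.1991 W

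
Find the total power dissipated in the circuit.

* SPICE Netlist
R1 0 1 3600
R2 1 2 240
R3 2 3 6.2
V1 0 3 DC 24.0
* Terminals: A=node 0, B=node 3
Nodal analysis, taking node 3 as the 0 V reference.
Source V1 fixes V_0 = 24 V.
KCL at each unknown node (sum of currents leaving = 0; resistances in Ω):
  Node 1: (V_1 - 24)/3600 + (V_1 - V_2)/240 = 0
  Node 2: (V_2 - V_1)/240 + (V_2 - 0)/6.2 = 0
Collecting terms (coefficients in siemens):
  0.004444·V_1 - 0.004167·V_2 = 0.006667
  0.1655·V_2 - 0.004167·V_1 = 0
Determinant D = (0.004444)(0.1655) - (-0.004167)(-0.004167) = 0.000718
V_1 = [(0.006667)(0.1655) - (-0.004167)(0)]/D = 1.536 V
V_2 = [(0.004444)(0) - (0.006667)(-0.004167)]/D = 0.03869 V
Power in each resistor, P = (ΔV)²/R:
  P_R1 = (24 - 1.536)²/3600 = 0.1402 W
  P_R2 = (1.536 - 0.03869)²/240 = 0.009345 W
  P_R3 = (0.03869 - 0)²/6.2 = 0.0002414 W
P_total = P_R1 + P_R2 + P_R3 = 0.1498 W

Final answer: 0.1498 W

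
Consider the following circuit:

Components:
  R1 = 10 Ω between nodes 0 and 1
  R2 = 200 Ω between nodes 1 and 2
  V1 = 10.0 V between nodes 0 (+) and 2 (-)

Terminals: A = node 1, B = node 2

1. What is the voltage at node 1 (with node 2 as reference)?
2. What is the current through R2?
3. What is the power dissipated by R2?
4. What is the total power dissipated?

Nodal analysis, taking node 2 as the 0 V reference.
Source V1 fixes V_0 = 10 V.
KCL at each unknown node (sum of currents leaving = 0; resistances in Ω):
  Node 1: (V_1 - 10)/10 + (V_1 - 0)/200 = 0
Collecting terms: 0.105 × V_1 = 1  =>  V_1 = 9.524 V
Part 1:
  Read off the nodal solution: V_1 = 9.524 V
Part 2:
  I_R2 = (V_1 - V_2)/R2 = (9.524 - 0)/200 = 0.04762 A
  Magnitude: I_R2 = 0.04762 A
Part 3:
  I_R2 = (V_1 - V_2)/R2 = (9.524 - 0)/200 = 0.04762 A
  P_R2 = I_R2² × R2 = (0.04762)² × 200 = 0.4535 W
Part 4:
  Power in each resistor, P = (ΔV)²/R:
    P_R1 = (10 - 9.524)²/10 = 0.02268 W
    P_R2 = (9.524 - 0)²/200 = 0.4535 W
  P_total = P_R1 + P_R2 = 0.4762 W

Final answers:
1. V_1 = 9.524 V
2. I_R2 = 0.04762 A
3. P_R2 = 0.4535 W
4. P_total = 0.4762 W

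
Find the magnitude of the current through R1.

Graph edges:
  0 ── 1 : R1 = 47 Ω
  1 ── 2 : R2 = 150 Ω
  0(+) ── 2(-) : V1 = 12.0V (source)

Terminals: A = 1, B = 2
Nodal analysis, taking node 2 as the 0 V reference.
Source V1 fixes V_0 = 12 V.
KCL at each unknown node (sum of currents leaving = 0; resistances in Ω):
  Node 1: (V_1 - 12)/47 + (V_1 - 0)/150 = 0
Collecting terms: 0.02794 × V_1 = 0.2553  =>  V_1 = 9.137 V
I_R1 = (V_0 - V_1)/R1 = (12 - 9.137)/47 = 0.06091 A
|I_R1| = 0.06091 A

Final answer: |I_R1| = 0.06091 A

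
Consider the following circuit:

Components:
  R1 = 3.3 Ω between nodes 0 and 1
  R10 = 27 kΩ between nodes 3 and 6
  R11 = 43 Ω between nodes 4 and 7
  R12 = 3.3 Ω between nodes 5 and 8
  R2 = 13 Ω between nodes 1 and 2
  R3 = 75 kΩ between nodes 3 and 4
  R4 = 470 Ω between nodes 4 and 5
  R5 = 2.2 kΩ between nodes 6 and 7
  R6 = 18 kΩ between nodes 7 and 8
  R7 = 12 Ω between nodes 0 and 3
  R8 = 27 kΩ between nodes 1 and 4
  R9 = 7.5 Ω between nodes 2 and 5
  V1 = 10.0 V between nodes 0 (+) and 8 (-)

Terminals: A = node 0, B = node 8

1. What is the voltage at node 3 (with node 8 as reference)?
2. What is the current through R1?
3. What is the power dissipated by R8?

Nodal analysis, taking node 8 as the 0 V reference.
Source V1 fixes V_0 = 10 V.
KCL at each unknown node (sum of currents leaving = 0; resistances in Ω):
  Node 1: (V_1 - 10)/3.3 + (V_1 - V_2)/13 + (V_1 - V_4)/27000 = 0
  Node 2: (V_2 - V_1)/13 + (V_2 - V_5)/7.5 = 0
  Node 3: (V_3 - V_4)/75000 + (V_3 - 10)/12 + (V_3 - V_6)/27000 = 0
  Node 4: (V_4 - V_3)/75000 + (V_4 - V_5)/470 + (V_4 - V_1)/27000 + (V_4 - V_7)/43 = 0
  Node 5: (V_5 - V_4)/470 + (V_5 - V_2)/7.5 + (V_5 - 0)/3.3 = 0
  Node 6: (V_6 - V_7)/2200 + (V_6 - V_3)/27000 = 0
  Node 7: (V_7 - V_6)/2200 + (V_7 - 0)/18000 + (V_7 - V_4)/43 = 0
Collecting terms (coefficients in siemens):
  0.38·V_1 - 0.07692·V_2 - 0.00003704·V_4 = 3.03
  0.2103·V_2 - 0.07692·V_1 - 0.1333·V_5 = 0
  0.08338·V_3 - 0.00001333·V_4 - 0.00003704·V_6 = 0.8333
  0.02543·V_4 - 0.00003704·V_1 - 0.00001333·V_3 - 0.002128·V_5 - 0.02326·V_7 = 0
  0.4385·V_5 - 0.1333·V_2 - 0.002128·V_4 = 0
  0.0004916·V_6 - 0.00003704·V_3 - 0.0004545·V_7 = 0
  0.02377·V_7 - 0.02326·V_4 - 0.0004545·V_6 = 0
Solving these 7 simultaneous equations (Gaussian elimination) gives:
  V_1 = 8.782 V, V_2 = 3.986 V, V_3 = 9.995 V, V_4 = 1.497 V
  V_5 = 1.219 V, V_6 = 2.145 V, V_7 = 1.506 V
Part 1:
  Read off the nodal solution: V_3 = 9.995 V
Part 2:
  I_R1 = (V_0 - V_1)/R1 = (10 - 8.782)/3.3 = 0.3692 A
  Magnitude: I_R1 = 0.3692 A
Part 3:
  I_R8 = (V_1 - V_4)/R8 = (8.782 - 1.497)/27000 = 0.0002698 A
  P_R8 = I_R8² × R8 = (0.0002698)² × 27000 = 0.001966 W

Final answers:
1. V_3 = 9.995 V
2. I_R1 = 0.3692 A
3. P_R8 = 0.001966 W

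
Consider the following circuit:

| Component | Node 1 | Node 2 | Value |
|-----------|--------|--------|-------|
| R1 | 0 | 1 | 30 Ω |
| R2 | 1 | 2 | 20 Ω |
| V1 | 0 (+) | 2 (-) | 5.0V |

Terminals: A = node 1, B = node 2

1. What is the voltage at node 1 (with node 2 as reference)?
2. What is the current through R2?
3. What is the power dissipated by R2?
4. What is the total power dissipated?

Nodal analysis, taking node 2 as the 0 V reference.
Source V1 fixes V_0 = 5 V.
KCL at each unknown node (sum of currents leaving = 0; resistances in Ω):
  Node 1: (V_1 - 5)/30 + (V_1 - 0)/20 = 0
Collecting terms: 0.08333 × V_1 = 0.1667  =>  V_1 = 2 V
Part 1:
  Read off the nodal solution: V_1 = 2 V
Part 2:
  I_R2 = (V_1 - V_2)/R2 = (2 - 0)/20 = 0.1 A
  Magnitude: I_R2 = 0.1 A
Part 3:
  I_R2 = (V_1 - V_2)/R2 = (2 - 0)/20 = 0.1 A
  P_R2 = I_R2² × R2 = (0.1)² × 20 = 0.2 W
Part 4:
  Power in each resistor, P = (ΔV)²/R:
    P_R1 = (5 - 2)²/30 = 0.3 W
    P_R2 = (2 - 0)²/20 = 0.2 W
  P_total = P_R1 + P_R2 = 0.5 W

Final answers:
1. V_1 = 2 V
2. I_R2 = 0.1 A
3. P_R2 = 0.2 W
4. P_total = 0.5 W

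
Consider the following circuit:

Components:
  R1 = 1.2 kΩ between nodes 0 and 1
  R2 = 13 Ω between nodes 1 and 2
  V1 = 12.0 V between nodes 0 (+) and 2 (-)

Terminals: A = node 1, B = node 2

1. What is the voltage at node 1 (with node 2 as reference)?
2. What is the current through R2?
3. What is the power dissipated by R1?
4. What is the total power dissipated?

Nodal analysis, taking node 2 as the 0 V reference.
Source V1 fixes V_0 = 12 V.
KCL at each unknown node (sum of currents leaving = 0; resistances in Ω):
  Node 1: (V_1 - 12)/1200 + (V_1 - 0)/13 = 0
Collecting terms: 0.07776 × V_1 = 0.01  =>  V_1 = 0.1286 V
Part 1:
  Read off the nodal solution: V_1 = 0.1286 V
Part 2:
  I_R2 = (V_1 - V_2)/R2 = (0.1286 - 0)/13 = 0.009893 A
  Magnitude: I_R2 = 0.009893 A
Part 3:
  I_R1 = (V_0 - V_1)/R1 = (12 - 0.1286)/1200 = 0.009893 A
  P_R1 = I_R1² × R1 = (0.009893)² × 1200 = 0.1174 W
Part 4:
  Power in each resistor, P = (ΔV)²/R:
    P_R1 = (12 - 0.1286)²/1200 = 0.1174 W
    P_R2 = (0.1286 - 0)²/13 = 0.001272 W
  P_total = P_R1 + P_R2 = 0.1187 W

Final answers:
1. V_1 = 0.1286 V
2. I_R2 = 0.009893 A
3. P_R1 = 0.1174 W
4. P_total = 0.1187 W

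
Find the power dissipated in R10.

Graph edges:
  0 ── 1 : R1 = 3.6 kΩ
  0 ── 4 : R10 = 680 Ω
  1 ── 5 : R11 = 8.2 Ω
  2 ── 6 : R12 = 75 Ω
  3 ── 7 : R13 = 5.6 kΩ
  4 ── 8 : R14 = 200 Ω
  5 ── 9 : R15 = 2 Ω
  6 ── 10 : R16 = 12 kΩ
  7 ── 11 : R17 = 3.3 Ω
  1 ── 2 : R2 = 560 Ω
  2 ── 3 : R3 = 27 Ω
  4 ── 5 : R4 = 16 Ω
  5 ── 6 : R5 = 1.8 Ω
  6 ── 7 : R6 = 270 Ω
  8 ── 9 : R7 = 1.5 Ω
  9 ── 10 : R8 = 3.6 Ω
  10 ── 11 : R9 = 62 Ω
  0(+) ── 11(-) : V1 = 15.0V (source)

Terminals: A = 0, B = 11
Nodal analysis, taking node 11 as the 0 V reference.
Source V1 fixes V_0 = 15 V.
KCL at each unknown node (sum of currents leaving = 0; resistances in Ω):
  Node 1: (V_1 - 15)/3600 + (V_1 - V_2)/560 + (V_1 - V_5)/8.2 = 0
  Node 2: (V_2 - V_1)/560 + (V_2 - V_3)/27 + (V_2 - V_6)/75 = 0
  Node 3: (V_3 - V_2)/27 + (V_3 - V_7)/5600 = 0
  Node 4: (V_4 - V_5)/16 + (V_4 - 15)/680 + (V_4 - V_8)/200 = 0
  Node 5: (V_5 - V_4)/16 + (V_5 - V_6)/1.8 + (V_5 - V_1)/8.2 + (V_5 - V_9)/2 = 0
  Node 6: (V_6 - V_5)/1.8 + (V_6 - V_7)/270 + (V_6 - V_2)/75 + (V_6 - V_10)/12000 = 0
  Node 7: (V_7 - V_6)/270 + (V_7 - V_3)/5600 + (V_7 - 0)/3.3 = 0
  Node 8: (V_8 - V_9)/1.5 + (V_8 - V_4)/200 = 0
  Node 9: (V_9 - V_8)/1.5 + (V_9 - V_10)/3.6 + (V_9 - V_5)/2 = 0
  Node 10: (V_10 - V_9)/3.6 + (V_10 - 0)/62 + (V_10 - V_6)/12000 = 0
Collecting terms (coefficients in siemens):
  0.124·V_1 - 0.001786·V_2 - 0.122·V_5 = 0.004167
  0.05216·V_2 - 0.001786·V_1 - 0.03704·V_3 - 0.01333·V_6 = 0
  0.03722·V_3 - 0.03704·V_2 - 0.0001786·V_7 = 0
  0.06897·V_4 - 0.0625·V_5 - 0.005·V_8 = 0.02206
  1.24·V_5 - 0.122·V_1 - 0.0625·V_4 - 0.5556·V_6 - 0.5·V_9 = 0
  0.5727·V_6 - 0.01333·V_2 - 0.5556·V_5 - 0.003704·V_7 - 0.00008333·V_10 = 0
  0.3069·V_7 - 0.0001786·V_3 - 0.003704·V_6 = 0
  0.6717·V_8 - 0.005·V_4 - 0.6667·V_9 = 0
  1.444·V_9 - 0.5·V_5 - 0.6667·V_8 - 0.2778·V_10 = 0
  0.294·V_10 - 0.00008333·V_6 - 0.2778·V_9 = 0
Solving these 10 simultaneous equations (Gaussian elimination) gives:
  V_1 = 1.296 V, V_2 = 1.247 V, V_3 = 1.241 V, V_4 = 1.556 V
  V_5 = 1.265 V, V_6 = 1.257 V, V_7 = 0.01589 V, V_8 = 1.233 V
  V_9 = 1.231 V, V_10 = 1.163 V
I_R10 = (V_0 - V_4)/R10 = (15 - 1.556)/680 = 0.01977 A
P_R10 = I_R10² × R10 = (0.01977)² × 680 = 0.2658 W

Final answer: 0.2658 W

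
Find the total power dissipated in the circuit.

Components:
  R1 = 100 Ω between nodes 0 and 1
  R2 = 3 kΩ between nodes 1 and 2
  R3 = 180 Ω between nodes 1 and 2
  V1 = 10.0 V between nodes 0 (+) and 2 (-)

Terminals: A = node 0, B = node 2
Nodal analysis, taking node 2 as the 0 V reference.
Source V1 fixes V_0 = 10 V.
KCL at each unknown node (sum of currents leaving = 0; resistances in Ω):
  Node 1: (V_1 - 10)/100 + (V_1 - 0)/3000 + (V_1 - 0)/180 = 0
Collecting terms: 0.01589 × V_1 = 0.1  =>  V_1 = 6.294 V
Power in each resistor, P = (ΔV)²/R:
  P_R1 = (10 - 6.294)²/100 = 0.1374 W
  P_R2 = (6.294 - 0)²/3000 = 0.0132 W
  P_R3 = (6.294 - 0)²/180 = 0.2201 W
P_total = P_R1 + P_R2 + P_R3 = 0.3706 W

Final answer: 0.3706 W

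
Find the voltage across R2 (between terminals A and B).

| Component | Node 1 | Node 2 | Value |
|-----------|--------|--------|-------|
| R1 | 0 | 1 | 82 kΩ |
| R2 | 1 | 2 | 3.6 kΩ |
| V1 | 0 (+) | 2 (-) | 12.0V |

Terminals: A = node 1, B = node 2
R1 and R2 are in series across V1 (node 0 → node 1 → node 2), and the output A–B is taken across R2, so this is a voltage divider.
Series current: I = V1/(R1 + R2) = 12/(82000 + 3600) = 12/85600 = 0.0001402 A
V_R2 = I × R2 = V1 × R2/(R1 + R2) = 12 × 3600/85600 = 0.5047 V

Final answer: 0.5047 V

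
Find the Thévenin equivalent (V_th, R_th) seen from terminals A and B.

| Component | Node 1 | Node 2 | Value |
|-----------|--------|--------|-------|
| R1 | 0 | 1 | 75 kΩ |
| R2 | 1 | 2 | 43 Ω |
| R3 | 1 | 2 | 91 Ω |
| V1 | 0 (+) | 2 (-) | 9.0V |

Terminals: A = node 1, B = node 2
Step 1 — V_th is the open-circuit voltage V_A - V_B (nothing connected across the terminals).
Nodal analysis, taking node 2 as the 0 V reference.
Source V1 fixes V_0 = 9 V.
KCL at each unknown node (sum of currents leaving = 0; resistances in Ω):
  Node 1: (V_1 - 9)/75000 + (V_1 - 0)/43 + (V_1 - 0)/91 = 0
Collecting terms: 0.03426 × V_1 = 0.00012  =>  V_1 = 0.003503 V
V_th = V_1 - V_2 = 0.003503 - 0 = 0.003503 V
Step 2 — R_th: zero the source — replace V1 by a short circuit (node 2 merges into node 0) — and find the resistance seen between A (node 1) and B (node 0).
Reduce the network between node 1 (A) and node 0 (B) by series/parallel combination:
  Rp1 = R1 ‖ R2 ‖ R3 (parallel, all between nodes 0 and 1) = 1/(1/75000 + 1/43 + 1/91) = 29.19 Ω
R_th = 29.19 Ω

Final answer: V_th = 0.003503 V, R_th = 29.19 Ω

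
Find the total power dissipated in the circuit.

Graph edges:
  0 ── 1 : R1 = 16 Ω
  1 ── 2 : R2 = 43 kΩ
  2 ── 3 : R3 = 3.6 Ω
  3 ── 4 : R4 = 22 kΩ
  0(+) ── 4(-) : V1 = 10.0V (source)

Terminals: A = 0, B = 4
Nodal analysis, taking node 4 as the 0 V reference.
Source V1 fixes V_0 = 10 V.
KCL at each unknown node (sum of currents leaving = 0; resistances in Ω):
  Node 1: (V_1 - 10)/16 + (V_1 - V_2)/43000 = 0
  Node 2: (V_2 - V_1)/43000 + (V_2 - V_3)/3.6 = 0
  Node 3: (V_3 - V_2)/3.6 + (V_3 - 0)/22000 = 0
Collecting terms (coefficients in siemens):
  0.06252·V_1 - 0.00002326·V_2 = 0.625
  0.2778·V_2 - 0.00002326·V_1 - 0.2778·V_3 = 0
  0.2778·V_3 - 0.2778·V_2 = 0
Solving these 3 simultaneous equations (Gaussian elimination) gives:
  V_1 = 9.998 V, V_2 = 3.384 V, V_3 = 3.384 V
Power in each resistor, P = (ΔV)²/R:
  P_R1 = (10 - 9.998)²/16 = 0.0000003785 W
  P_R2 = (9.998 - 3.384)²/43000 = 0.001017 W
  P_R3 = (3.384 - 3.384)²/3.6 = 0.00000008516 W
  P_R4 = (3.384 - 0)²/22000 = 0.0005204 W
P_total = P_R1 + P_R2 + P_R3 + P_R4 = 0.001538 W

Final answer: 0.001538 W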